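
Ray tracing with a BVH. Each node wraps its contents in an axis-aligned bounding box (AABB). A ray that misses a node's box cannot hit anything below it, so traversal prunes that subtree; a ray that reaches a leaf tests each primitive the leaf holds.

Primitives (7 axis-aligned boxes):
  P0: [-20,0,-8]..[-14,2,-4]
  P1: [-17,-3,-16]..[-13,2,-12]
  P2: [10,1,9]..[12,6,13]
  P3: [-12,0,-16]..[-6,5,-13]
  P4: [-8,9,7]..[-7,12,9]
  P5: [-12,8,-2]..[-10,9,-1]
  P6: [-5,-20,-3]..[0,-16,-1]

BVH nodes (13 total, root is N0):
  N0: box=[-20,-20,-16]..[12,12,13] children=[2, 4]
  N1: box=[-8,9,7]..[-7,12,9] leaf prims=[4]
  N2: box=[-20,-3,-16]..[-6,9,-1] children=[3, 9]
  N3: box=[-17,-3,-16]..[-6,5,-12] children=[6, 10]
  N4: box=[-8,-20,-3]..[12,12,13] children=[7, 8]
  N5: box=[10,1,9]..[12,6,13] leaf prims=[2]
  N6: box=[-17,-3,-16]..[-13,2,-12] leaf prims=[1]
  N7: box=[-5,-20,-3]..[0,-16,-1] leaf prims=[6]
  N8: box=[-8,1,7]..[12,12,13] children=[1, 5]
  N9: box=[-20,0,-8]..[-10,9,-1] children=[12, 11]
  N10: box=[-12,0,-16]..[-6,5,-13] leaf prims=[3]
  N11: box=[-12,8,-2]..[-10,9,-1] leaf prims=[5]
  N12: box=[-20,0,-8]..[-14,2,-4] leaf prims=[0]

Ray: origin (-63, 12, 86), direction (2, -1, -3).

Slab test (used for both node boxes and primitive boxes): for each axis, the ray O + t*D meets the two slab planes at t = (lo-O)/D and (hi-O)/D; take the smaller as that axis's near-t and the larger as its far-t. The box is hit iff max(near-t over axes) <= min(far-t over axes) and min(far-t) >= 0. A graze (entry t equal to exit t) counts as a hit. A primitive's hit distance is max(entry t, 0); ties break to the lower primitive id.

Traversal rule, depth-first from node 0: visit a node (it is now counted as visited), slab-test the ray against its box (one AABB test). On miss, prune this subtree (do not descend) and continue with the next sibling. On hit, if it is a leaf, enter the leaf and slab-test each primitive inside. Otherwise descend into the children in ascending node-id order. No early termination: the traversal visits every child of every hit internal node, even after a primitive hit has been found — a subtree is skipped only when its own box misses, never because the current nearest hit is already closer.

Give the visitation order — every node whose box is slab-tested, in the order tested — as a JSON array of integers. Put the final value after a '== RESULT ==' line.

Trace the traversal:
N0 x:[43/2,75/2] y:[0,32] z:[73/3,34] -> hit [73/3,32], descend [2, 4]
  N2 x:[43/2,57/2] y:[3,15] z:[29,34] -> miss, prune
  N4 x:[55/2,75/2] y:[0,32] z:[73/3,89/3] -> hit [55/2,89/3], descend [7, 8]
    N7 x:[29,63/2] y:[28,32] z:[29,89/3] -> hit [29,89/3] leaf, test {P6@t=29}
    N8 x:[55/2,75/2] y:[0,11] z:[73/3,79/3] -> miss, prune

Visited [0, 2, 4, 7, 8]. Tests: 5 box, 1 leaf. Nearest: P6.

== RESULT ==
[0, 2, 4, 7, 8]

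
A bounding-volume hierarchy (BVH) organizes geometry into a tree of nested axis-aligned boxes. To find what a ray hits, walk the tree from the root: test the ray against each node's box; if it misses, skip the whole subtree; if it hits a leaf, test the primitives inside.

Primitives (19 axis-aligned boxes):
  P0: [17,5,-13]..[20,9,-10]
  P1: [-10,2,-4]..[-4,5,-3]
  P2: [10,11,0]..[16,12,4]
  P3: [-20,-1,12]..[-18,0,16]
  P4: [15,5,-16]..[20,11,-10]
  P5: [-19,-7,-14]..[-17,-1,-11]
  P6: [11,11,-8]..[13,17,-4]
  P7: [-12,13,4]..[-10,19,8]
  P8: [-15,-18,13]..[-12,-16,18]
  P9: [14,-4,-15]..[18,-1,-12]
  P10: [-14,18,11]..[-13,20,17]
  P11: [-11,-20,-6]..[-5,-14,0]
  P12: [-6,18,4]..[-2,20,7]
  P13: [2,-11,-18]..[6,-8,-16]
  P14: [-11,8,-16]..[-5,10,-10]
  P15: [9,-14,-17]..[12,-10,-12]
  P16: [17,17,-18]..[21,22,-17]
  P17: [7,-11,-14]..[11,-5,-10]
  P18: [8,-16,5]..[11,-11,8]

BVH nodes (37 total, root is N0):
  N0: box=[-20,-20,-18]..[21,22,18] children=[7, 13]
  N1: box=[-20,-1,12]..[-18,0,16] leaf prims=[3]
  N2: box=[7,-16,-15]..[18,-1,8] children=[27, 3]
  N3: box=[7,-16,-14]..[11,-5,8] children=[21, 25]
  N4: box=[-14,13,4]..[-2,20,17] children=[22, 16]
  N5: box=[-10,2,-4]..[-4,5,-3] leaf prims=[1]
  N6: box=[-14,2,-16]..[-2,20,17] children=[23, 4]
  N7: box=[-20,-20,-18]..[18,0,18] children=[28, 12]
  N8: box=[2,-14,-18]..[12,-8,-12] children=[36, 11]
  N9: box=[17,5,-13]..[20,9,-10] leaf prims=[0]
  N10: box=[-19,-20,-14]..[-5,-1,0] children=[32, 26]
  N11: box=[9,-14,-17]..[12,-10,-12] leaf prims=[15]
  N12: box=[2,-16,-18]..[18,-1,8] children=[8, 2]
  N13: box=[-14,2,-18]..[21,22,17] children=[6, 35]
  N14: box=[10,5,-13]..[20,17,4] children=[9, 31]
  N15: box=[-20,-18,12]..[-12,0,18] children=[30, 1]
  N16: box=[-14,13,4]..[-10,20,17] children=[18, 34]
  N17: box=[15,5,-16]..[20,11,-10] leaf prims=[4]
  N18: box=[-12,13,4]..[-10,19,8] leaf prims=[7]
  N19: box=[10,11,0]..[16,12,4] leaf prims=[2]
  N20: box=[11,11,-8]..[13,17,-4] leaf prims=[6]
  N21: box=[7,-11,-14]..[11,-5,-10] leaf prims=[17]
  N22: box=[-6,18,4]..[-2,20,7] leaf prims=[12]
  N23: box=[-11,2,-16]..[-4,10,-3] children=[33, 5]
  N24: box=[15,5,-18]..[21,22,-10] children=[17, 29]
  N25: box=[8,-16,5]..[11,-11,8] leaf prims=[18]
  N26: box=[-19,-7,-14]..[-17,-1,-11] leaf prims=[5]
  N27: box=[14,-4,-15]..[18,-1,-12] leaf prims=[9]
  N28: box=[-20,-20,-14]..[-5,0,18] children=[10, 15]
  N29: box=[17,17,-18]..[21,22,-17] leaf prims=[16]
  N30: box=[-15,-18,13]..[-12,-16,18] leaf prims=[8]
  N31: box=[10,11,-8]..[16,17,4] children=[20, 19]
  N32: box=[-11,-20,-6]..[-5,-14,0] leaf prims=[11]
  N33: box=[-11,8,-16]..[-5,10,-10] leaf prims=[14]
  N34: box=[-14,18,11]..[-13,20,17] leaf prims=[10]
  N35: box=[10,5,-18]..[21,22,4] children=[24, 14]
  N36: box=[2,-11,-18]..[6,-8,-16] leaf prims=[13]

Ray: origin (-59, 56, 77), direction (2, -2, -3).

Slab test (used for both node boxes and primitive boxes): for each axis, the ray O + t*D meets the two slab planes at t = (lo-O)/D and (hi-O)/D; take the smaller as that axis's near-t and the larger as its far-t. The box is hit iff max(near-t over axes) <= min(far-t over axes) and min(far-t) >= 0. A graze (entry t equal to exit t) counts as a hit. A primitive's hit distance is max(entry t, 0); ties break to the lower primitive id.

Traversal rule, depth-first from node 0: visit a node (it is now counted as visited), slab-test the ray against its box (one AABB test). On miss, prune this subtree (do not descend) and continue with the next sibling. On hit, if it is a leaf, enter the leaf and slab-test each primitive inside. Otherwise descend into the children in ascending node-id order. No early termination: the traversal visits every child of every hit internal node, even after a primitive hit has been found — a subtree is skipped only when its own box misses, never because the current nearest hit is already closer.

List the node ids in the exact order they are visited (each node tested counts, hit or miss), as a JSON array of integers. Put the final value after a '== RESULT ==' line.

Trace the traversal:
N0 x:[39/2,40] y:[17,38] z:[59/3,95/3] -> hit [59/3,95/3], descend [7, 13]
  N7 x:[39/2,77/2] y:[28,38] z:[59/3,95/3] -> hit [28,95/3], descend [12, 28]
    N12 x:[61/2,77/2] y:[57/2,36] z:[23,95/3] -> hit [61/2,95/3], descend [2, 8]
      N2 x:[33,77/2] y:[57/2,36] z:[23,92/3] -> miss, prune
      N8 x:[61/2,71/2] y:[32,35] z:[89/3,95/3] -> miss, prune
    N28 x:[39/2,27] y:[28,38] z:[59/3,91/3] -> miss, prune
  N13 x:[45/2,40] y:[17,27] z:[20,95/3] -> hit [45/2,27], descend [6, 35]
    N6 x:[45/2,57/2] y:[18,27] z:[20,31] -> hit [45/2,27], descend [4, 23]
      N4 x:[45/2,57/2] y:[18,43/2] z:[20,73/3] -> miss, prune
      N23 x:[24,55/2] y:[23,27] z:[80/3,31] -> hit [80/3,27], descend [5, 33]
        N5 x:[49/2,55/2] y:[51/2,27] z:[80/3,27] -> hit [80/3,27] leaf, test {P1@t=80/3}
        N33 x:[24,27] y:[23,24] z:[29,31] -> miss, prune
    N35 x:[69/2,40] y:[17,51/2] z:[73/3,95/3] -> miss, prune

13 AABB tests over nodes [0, 7, 12, 2, 8, 28, 13, 6, 4, 23, 5, 33, 35]; 1 leaf entered; closest P1.

== RESULT ==
[0, 7, 12, 2, 8, 28, 13, 6, 4, 23, 5, 33, 35]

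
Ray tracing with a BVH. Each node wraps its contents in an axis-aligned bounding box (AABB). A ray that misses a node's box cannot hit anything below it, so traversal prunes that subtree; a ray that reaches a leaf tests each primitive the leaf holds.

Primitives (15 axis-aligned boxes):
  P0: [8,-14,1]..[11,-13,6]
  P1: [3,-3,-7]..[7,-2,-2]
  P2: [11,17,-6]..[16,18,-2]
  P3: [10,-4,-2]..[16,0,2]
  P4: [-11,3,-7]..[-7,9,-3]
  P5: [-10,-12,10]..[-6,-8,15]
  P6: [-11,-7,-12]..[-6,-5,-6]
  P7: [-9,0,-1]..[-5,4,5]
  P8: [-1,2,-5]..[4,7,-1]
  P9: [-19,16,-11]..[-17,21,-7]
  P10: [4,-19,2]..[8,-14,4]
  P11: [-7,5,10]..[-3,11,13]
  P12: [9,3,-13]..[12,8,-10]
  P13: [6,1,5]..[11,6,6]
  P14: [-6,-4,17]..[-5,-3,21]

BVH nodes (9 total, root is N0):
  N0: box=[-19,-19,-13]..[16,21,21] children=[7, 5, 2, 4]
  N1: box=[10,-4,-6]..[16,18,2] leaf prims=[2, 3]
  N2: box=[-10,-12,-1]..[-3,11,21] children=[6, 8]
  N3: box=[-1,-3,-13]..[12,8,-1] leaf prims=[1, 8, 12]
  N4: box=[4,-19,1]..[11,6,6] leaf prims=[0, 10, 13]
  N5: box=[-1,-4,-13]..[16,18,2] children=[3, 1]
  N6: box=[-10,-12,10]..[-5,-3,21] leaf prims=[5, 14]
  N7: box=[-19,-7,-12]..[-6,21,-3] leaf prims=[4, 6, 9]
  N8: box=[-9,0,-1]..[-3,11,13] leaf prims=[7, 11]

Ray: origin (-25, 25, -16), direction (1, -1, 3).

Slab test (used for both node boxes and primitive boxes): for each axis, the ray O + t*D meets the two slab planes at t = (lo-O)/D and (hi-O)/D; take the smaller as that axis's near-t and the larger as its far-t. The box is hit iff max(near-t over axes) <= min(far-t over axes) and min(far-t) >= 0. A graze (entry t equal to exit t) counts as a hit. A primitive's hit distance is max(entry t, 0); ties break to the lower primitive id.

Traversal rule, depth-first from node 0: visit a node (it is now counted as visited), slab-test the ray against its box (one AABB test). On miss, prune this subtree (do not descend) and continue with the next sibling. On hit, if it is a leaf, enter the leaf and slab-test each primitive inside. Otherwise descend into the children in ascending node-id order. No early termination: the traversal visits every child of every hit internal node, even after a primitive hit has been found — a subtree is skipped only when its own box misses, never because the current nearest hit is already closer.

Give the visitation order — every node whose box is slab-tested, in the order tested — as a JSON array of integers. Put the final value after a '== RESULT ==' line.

Walk:
N0 x:[6,41] y:[4,44] z:[1,37/3] -> hit [6,37/3], descend [2, 4, 5, 7]
  N2 x:[15,22] y:[14,37] z:[5,37/3] -> miss, prune
  N4 x:[29,36] y:[19,44] z:[17/3,22/3] -> miss, prune
  N5 x:[24,41] y:[7,29] z:[1,6] -> miss, prune
  N7 x:[6,19] y:[4,32] z:[4/3,13/3] -> miss, prune

order=[0, 2, 4, 5, 7]  |boxes|=5  |leaves|=0  hit=miss

== RESULT ==
[0, 2, 4, 5, 7]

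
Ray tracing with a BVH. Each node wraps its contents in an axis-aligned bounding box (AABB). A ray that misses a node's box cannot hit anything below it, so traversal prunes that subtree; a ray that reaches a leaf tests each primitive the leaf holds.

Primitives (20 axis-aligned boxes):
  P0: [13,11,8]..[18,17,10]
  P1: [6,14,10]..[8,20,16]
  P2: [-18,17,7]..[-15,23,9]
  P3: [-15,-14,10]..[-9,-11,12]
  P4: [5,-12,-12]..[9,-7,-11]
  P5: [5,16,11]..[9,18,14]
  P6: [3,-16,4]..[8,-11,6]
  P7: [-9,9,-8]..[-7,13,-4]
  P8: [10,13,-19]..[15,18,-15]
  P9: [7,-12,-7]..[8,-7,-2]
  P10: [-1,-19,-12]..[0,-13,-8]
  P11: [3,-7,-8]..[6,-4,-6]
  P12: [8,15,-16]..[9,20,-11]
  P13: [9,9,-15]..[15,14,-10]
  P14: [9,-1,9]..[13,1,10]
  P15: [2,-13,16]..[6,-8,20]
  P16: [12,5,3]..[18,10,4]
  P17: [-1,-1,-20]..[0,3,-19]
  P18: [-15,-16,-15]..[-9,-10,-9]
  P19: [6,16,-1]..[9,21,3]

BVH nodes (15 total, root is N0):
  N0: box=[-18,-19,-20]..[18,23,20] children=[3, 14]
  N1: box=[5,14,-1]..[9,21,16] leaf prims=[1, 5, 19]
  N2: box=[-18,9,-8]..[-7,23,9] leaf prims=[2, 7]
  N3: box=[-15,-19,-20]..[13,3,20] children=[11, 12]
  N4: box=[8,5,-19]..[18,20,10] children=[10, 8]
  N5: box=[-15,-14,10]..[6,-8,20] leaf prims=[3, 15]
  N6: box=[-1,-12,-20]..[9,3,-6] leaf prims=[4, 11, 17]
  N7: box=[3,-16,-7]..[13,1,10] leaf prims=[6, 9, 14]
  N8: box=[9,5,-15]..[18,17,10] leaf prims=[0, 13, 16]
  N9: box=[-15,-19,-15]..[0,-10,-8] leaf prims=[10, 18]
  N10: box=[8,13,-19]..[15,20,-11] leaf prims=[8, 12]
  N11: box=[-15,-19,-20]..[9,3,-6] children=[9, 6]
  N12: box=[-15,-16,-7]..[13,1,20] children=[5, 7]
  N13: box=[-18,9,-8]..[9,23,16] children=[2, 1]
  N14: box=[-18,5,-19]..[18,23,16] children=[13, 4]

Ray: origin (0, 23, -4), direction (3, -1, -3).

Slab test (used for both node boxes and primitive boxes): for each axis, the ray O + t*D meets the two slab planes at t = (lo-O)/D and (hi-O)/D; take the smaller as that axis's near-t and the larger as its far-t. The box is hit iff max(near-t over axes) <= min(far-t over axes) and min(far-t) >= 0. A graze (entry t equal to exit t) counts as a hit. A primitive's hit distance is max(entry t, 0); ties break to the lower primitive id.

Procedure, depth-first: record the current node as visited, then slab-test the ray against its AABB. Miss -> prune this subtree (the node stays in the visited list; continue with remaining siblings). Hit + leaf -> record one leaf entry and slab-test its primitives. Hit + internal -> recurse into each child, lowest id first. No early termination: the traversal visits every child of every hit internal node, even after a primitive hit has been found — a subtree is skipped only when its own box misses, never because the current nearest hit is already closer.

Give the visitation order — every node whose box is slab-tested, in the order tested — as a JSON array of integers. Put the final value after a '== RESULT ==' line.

Trace the traversal:
N0 x:[-6,6] y:[0,42] z:[-8,16/3] -> hit [0,16/3], descend [3, 14]
  N3 x:[-5,13/3] y:[20,42] z:[-8,16/3] -> miss, prune
  N14 x:[-6,6] y:[0,18] z:[-20/3,5] -> hit [0,5], descend [4, 13]
    N4 x:[8/3,6] y:[3,18] z:[-14/3,5] -> hit [3,5], descend [8, 10]
      N8 x:[3,6] y:[6,18] z:[-14/3,11/3] -> miss, prune
      N10 x:[8/3,5] y:[3,10] z:[7/3,5] -> hit [3,5] leaf, test {P8@t=5, P12@t=3}
    N13 x:[-6,3] y:[0,14] z:[-20/3,4/3] -> hit [0,4/3], descend [1, 2]
      N1 x:[5/3,3] y:[2,9] z:[-20/3,-1] -> miss, prune
      N2 x:[-6,-7/3] y:[0,14] z:[-13/3,4/3] -> miss, prune

9 AABB tests over nodes [0, 3, 14, 4, 8, 10, 13, 1, 2]; 1 leaf entered; closest P12.

== RESULT ==
[0, 3, 14, 4, 8, 10, 13, 1, 2]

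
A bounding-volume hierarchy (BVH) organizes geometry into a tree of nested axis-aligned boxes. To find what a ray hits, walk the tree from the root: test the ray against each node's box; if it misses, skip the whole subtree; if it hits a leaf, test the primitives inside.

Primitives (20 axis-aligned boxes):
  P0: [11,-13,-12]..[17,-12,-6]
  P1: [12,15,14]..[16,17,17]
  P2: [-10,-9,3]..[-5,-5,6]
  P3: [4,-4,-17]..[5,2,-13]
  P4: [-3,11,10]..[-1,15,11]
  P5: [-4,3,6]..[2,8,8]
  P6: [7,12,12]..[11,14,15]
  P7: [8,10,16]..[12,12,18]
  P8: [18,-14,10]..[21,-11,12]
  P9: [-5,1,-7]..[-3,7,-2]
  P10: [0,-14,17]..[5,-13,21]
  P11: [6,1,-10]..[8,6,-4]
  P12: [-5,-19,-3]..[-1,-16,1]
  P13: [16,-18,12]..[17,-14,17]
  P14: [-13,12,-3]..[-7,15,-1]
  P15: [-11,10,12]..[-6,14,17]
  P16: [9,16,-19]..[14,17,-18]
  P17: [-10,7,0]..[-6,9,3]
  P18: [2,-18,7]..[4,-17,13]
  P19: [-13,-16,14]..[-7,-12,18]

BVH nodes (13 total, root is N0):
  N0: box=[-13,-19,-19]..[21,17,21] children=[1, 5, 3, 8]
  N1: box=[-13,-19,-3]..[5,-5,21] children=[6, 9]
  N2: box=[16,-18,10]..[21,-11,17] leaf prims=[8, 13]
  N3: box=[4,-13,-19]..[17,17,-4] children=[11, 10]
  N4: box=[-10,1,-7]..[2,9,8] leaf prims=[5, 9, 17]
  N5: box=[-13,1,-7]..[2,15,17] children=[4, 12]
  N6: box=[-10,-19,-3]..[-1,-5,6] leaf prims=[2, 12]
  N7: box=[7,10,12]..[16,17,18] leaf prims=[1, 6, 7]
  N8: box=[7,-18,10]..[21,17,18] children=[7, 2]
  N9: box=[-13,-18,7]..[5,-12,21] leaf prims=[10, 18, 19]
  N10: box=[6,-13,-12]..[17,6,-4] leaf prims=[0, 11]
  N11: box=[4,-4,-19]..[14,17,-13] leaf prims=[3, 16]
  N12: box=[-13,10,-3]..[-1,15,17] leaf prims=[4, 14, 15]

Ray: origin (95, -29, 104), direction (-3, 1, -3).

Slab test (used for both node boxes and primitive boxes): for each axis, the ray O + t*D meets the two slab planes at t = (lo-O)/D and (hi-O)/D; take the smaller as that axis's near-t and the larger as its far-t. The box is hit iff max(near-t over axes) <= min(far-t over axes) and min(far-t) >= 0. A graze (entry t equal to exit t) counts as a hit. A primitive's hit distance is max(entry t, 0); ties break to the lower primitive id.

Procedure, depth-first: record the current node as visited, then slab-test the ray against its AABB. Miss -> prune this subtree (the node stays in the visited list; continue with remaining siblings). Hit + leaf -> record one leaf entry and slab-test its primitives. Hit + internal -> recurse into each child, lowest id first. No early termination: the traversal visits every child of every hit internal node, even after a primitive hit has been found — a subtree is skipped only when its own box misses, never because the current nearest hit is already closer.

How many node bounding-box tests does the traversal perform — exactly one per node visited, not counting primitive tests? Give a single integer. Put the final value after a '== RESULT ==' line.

Trace the traversal:
N0 x:[74/3,36] y:[10,46] z:[83/3,41] -> hit [83/3,36], descend [1, 3, 5, 8]
  N1 x:[30,36] y:[10,24] z:[83/3,107/3] -> miss, prune
  N3 x:[26,91/3] y:[16,46] z:[36,41] -> miss, prune
  N5 x:[31,36] y:[30,44] z:[29,37] -> hit [31,36], descend [4, 12]
    N4 x:[31,35] y:[30,38] z:[32,37] -> hit [32,35] leaf, test {P5@t=32, P9(miss), P17(miss)}
    N12 x:[32,36] y:[39,44] z:[29,107/3] -> miss, prune
  N8 x:[74/3,88/3] y:[11,46] z:[86/3,94/3] -> hit [86/3,88/3], descend [2, 7]
    N2 x:[74/3,79/3] y:[11,18] z:[29,94/3] -> miss, prune
    N7 x:[79/3,88/3] y:[39,46] z:[86/3,92/3] -> miss, prune

Summary -> nodes [0, 1, 3, 5, 4, 12, 8, 2, 7]; box-tests=9; leaf-entries=1; first=P5

== RESULT ==
9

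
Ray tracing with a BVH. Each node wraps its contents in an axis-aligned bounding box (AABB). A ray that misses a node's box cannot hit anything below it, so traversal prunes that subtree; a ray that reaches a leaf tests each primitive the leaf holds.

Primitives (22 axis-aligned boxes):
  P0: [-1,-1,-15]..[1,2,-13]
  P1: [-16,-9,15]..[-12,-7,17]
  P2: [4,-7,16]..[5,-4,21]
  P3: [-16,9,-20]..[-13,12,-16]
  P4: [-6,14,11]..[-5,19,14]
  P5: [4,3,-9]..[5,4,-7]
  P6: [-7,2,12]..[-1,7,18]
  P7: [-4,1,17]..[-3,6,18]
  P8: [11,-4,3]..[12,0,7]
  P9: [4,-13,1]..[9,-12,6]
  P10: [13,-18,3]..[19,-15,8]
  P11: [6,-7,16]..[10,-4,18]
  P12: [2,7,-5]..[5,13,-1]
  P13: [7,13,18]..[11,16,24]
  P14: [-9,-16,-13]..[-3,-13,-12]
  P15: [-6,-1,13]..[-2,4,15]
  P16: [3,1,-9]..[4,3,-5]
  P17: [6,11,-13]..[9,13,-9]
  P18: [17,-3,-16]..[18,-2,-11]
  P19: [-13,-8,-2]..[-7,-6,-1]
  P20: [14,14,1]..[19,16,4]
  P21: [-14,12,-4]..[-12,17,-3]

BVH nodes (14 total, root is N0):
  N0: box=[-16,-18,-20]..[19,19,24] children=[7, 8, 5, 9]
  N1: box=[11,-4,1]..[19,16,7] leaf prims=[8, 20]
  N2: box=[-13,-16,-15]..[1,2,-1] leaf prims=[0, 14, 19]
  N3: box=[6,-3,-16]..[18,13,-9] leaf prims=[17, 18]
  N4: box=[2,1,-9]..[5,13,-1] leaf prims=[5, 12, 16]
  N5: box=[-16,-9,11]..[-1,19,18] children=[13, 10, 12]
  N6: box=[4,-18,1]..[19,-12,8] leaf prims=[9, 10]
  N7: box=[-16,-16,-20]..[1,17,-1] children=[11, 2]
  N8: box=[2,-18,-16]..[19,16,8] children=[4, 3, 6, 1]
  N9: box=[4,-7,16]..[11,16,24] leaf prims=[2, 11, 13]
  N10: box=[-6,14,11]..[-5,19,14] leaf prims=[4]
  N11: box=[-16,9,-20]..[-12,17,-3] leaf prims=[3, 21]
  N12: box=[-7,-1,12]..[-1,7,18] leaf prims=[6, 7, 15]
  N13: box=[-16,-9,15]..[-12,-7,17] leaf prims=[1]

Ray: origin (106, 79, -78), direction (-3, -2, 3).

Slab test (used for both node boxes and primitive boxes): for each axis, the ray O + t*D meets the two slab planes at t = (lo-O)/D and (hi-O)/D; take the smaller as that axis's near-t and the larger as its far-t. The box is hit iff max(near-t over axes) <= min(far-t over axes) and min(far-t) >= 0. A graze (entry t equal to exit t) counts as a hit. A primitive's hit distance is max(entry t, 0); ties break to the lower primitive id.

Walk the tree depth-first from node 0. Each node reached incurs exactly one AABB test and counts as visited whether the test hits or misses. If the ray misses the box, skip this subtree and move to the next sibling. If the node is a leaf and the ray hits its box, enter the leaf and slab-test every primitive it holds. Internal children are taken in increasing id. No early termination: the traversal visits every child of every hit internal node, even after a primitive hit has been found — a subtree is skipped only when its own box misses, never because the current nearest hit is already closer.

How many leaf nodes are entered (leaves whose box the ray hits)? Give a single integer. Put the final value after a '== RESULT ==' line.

Traverse from the root:
N0 x:[29,122/3] y:[30,97/2] z:[58/3,34] -> hit [30,34], descend [5, 7, 8, 9]
  N5 x:[107/3,122/3] y:[30,44] z:[89/3,32] -> miss, prune
  N7 x:[35,122/3] y:[31,95/2] z:[58/3,77/3] -> miss, prune
  N8 x:[29,104/3] y:[63/2,97/2] z:[62/3,86/3] -> miss, prune
  N9 x:[95/3,34] y:[63/2,43] z:[94/3,34] -> hit [95/3,34] leaf, test {P2(miss), P11(miss), P13@t=32}

order=[0, 5, 7, 8, 9]  |boxes|=5  |leaves|=1  hit=P13

== RESULT ==
1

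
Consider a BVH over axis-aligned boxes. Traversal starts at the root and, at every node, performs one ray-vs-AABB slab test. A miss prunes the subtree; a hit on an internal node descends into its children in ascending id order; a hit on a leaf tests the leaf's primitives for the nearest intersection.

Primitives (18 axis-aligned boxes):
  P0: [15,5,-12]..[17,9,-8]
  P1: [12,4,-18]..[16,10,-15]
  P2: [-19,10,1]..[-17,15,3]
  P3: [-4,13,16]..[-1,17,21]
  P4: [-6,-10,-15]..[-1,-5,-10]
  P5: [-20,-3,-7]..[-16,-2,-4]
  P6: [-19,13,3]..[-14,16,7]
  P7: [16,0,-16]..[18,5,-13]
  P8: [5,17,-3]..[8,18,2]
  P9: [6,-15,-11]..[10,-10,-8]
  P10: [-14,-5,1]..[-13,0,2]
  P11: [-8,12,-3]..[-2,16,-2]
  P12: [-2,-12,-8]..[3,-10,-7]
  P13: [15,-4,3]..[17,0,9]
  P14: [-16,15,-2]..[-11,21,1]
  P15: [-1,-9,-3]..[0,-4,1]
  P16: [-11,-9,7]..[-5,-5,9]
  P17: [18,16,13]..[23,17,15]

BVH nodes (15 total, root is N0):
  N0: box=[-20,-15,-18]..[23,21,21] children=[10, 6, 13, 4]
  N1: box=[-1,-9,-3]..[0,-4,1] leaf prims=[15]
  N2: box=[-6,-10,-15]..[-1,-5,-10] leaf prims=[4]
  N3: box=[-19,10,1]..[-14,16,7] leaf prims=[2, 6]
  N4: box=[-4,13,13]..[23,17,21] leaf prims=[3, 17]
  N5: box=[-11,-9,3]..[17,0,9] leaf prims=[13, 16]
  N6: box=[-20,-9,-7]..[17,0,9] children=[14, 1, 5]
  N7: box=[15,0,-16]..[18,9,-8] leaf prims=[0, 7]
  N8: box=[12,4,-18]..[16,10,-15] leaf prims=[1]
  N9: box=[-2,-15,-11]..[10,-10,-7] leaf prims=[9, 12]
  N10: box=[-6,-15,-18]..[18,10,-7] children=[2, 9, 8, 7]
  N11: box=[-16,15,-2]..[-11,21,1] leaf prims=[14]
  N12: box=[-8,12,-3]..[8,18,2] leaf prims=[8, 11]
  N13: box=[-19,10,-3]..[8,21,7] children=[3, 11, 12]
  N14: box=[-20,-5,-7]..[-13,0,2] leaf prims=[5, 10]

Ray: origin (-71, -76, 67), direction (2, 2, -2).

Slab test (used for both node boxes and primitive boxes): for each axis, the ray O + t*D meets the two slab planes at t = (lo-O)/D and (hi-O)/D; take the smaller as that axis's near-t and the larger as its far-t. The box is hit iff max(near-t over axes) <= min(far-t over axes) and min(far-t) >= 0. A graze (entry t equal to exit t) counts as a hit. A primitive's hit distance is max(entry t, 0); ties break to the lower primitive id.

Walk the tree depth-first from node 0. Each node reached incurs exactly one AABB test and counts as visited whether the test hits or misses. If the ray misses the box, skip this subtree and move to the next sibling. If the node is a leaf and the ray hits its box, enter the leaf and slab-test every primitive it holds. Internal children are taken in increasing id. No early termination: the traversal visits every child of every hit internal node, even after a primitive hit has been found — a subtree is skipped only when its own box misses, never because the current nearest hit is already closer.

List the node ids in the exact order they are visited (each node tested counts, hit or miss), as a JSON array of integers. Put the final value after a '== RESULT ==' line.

Traverse from the root:
N0 x:[51/2,47] y:[61/2,97/2] z:[23,85/2] -> hit [61/2,85/2], descend [4, 6, 10, 13]
  N4 x:[67/2,47] y:[89/2,93/2] z:[23,27] -> miss, prune
  N6 x:[51/2,44] y:[67/2,38] z:[29,37] -> hit [67/2,37], descend [1, 5, 14]
    N1 x:[35,71/2] y:[67/2,36] z:[33,35] -> hit [35,35] leaf, test {P15@t=35}
    N5 x:[30,44] y:[67/2,38] z:[29,32] -> miss, prune
    N14 x:[51/2,29] y:[71/2,38] z:[65/2,37] -> miss, prune
  N10 x:[65/2,89/2] y:[61/2,43] z:[37,85/2] -> hit [37,85/2], descend [2, 7, 8, 9]
    N2 x:[65/2,35] y:[33,71/2] z:[77/2,41] -> miss, prune
    N7 x:[43,89/2] y:[38,85/2] z:[75/2,83/2] -> miss, prune
    N8 x:[83/2,87/2] y:[40,43] z:[41,85/2] -> hit [83/2,85/2] leaf, test {P1@t=83/2}
    N9 x:[69/2,81/2] y:[61/2,33] z:[37,39] -> miss, prune
  N13 x:[26,79/2] y:[43,97/2] z:[30,35] -> miss, prune

Summary -> nodes [0, 4, 6, 1, 5, 14, 10, 2, 7, 8, 9, 13]; box-tests=12; leaf-entries=2; first=P15

== RESULT ==
[0, 4, 6, 1, 5, 14, 10, 2, 7, 8, 9, 13]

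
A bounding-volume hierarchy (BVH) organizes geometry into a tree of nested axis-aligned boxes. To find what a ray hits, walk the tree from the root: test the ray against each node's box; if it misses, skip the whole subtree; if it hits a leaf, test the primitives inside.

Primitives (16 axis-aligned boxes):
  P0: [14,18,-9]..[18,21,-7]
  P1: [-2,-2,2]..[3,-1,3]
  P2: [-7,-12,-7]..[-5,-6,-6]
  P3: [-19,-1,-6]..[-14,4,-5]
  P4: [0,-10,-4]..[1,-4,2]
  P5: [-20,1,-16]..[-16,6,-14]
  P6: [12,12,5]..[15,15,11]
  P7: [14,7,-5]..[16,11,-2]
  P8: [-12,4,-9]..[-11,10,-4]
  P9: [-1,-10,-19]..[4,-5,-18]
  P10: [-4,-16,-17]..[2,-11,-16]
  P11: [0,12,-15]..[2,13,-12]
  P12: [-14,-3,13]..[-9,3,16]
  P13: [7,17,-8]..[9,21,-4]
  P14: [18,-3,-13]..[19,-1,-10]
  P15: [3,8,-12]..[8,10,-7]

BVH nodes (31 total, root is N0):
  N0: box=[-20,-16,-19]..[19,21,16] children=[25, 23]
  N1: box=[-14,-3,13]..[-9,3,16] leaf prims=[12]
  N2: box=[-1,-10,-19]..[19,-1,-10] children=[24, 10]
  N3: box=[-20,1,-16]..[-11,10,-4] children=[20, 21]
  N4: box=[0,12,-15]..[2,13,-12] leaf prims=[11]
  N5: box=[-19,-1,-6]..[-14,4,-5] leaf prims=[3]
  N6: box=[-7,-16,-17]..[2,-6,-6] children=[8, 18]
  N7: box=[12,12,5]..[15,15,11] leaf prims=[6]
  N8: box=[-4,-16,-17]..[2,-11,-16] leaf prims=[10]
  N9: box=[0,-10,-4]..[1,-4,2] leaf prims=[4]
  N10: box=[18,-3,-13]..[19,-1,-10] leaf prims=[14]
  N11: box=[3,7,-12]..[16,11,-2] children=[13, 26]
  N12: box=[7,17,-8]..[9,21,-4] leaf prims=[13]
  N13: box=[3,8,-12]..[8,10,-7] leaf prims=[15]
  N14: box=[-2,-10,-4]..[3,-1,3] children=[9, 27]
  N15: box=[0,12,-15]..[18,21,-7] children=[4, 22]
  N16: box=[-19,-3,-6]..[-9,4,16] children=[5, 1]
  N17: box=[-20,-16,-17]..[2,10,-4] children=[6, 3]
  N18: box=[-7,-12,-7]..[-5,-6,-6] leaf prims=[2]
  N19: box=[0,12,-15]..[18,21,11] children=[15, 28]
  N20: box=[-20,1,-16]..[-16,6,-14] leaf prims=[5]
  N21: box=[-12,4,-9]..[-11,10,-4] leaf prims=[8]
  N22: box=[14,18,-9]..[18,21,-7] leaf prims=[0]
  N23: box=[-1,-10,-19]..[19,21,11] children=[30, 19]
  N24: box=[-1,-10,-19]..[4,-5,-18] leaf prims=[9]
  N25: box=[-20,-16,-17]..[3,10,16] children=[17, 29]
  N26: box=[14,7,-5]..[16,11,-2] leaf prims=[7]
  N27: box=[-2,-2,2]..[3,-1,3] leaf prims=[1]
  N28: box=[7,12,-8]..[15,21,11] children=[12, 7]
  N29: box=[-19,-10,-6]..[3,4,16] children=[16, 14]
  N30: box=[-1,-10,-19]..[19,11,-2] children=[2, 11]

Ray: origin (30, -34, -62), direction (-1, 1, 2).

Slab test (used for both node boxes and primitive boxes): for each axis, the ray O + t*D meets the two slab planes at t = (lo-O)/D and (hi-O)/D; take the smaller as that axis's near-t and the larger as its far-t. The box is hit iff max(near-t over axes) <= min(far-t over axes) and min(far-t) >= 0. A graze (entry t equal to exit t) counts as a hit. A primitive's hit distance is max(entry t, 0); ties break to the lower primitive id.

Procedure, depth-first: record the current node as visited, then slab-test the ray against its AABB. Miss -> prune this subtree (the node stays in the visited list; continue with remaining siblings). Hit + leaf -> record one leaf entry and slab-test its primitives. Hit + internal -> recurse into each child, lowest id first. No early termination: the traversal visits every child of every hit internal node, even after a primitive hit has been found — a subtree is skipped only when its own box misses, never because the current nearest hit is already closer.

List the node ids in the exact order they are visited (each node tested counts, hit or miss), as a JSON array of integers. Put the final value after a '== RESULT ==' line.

Trace the traversal:
N0 x:[11,50] y:[18,55] z:[43/2,39] -> hit [43/2,39], descend [23, 25]
  N23 x:[11,31] y:[24,55] z:[43/2,73/2] -> hit [24,31], descend [19, 30]
    N19 x:[12,30] y:[46,55] z:[47/2,73/2] -> miss, prune
    N30 x:[11,31] y:[24,45] z:[43/2,30] -> hit [24,30], descend [2, 11]
      N2 x:[11,31] y:[24,33] z:[43/2,26] -> hit [24,26], descend [10, 24]
        N10 x:[11,12] y:[31,33] z:[49/2,26] -> miss, prune
        N24 x:[26,31] y:[24,29] z:[43/2,22] -> miss, prune
      N11 x:[14,27] y:[41,45] z:[25,30] -> miss, prune
  N25 x:[27,50] y:[18,44] z:[45/2,39] -> hit [27,39], descend [17, 29]
    N17 x:[28,50] y:[18,44] z:[45/2,29] -> hit [28,29], descend [3, 6]
      N3 x:[41,50] y:[35,44] z:[23,29] -> miss, prune
      N6 x:[28,37] y:[18,28] z:[45/2,28] -> hit [28,28], descend [8, 18]
        N8 x:[28,34] y:[18,23] z:[45/2,23] -> miss, prune
        N18 x:[35,37] y:[22,28] z:[55/2,28] -> miss, prune
    N29 x:[27,49] y:[24,38] z:[28,39] -> hit [28,38], descend [14, 16]
      N14 x:[27,32] y:[24,33] z:[29,65/2] -> hit [29,32], descend [9, 27]
        N9 x:[29,30] y:[24,30] z:[29,32] -> hit [29,30] leaf, test {P4@t=29}
        N27 x:[27,32] y:[32,33] z:[32,65/2] -> hit [32,32] leaf, test {P1@t=32}
      N16 x:[39,49] y:[31,38] z:[28,39] -> miss, prune

19 AABB tests over nodes [0, 23, 19, 30, 2, 10, 24, 11, 25, 17, 3, 6, 8, 18, 29, 14, 9, 27, 16]; 2 leaves entered; closest P4.

== RESULT ==
[0, 23, 19, 30, 2, 10, 24, 11, 25, 17, 3, 6, 8, 18, 29, 14, 9, 27, 16]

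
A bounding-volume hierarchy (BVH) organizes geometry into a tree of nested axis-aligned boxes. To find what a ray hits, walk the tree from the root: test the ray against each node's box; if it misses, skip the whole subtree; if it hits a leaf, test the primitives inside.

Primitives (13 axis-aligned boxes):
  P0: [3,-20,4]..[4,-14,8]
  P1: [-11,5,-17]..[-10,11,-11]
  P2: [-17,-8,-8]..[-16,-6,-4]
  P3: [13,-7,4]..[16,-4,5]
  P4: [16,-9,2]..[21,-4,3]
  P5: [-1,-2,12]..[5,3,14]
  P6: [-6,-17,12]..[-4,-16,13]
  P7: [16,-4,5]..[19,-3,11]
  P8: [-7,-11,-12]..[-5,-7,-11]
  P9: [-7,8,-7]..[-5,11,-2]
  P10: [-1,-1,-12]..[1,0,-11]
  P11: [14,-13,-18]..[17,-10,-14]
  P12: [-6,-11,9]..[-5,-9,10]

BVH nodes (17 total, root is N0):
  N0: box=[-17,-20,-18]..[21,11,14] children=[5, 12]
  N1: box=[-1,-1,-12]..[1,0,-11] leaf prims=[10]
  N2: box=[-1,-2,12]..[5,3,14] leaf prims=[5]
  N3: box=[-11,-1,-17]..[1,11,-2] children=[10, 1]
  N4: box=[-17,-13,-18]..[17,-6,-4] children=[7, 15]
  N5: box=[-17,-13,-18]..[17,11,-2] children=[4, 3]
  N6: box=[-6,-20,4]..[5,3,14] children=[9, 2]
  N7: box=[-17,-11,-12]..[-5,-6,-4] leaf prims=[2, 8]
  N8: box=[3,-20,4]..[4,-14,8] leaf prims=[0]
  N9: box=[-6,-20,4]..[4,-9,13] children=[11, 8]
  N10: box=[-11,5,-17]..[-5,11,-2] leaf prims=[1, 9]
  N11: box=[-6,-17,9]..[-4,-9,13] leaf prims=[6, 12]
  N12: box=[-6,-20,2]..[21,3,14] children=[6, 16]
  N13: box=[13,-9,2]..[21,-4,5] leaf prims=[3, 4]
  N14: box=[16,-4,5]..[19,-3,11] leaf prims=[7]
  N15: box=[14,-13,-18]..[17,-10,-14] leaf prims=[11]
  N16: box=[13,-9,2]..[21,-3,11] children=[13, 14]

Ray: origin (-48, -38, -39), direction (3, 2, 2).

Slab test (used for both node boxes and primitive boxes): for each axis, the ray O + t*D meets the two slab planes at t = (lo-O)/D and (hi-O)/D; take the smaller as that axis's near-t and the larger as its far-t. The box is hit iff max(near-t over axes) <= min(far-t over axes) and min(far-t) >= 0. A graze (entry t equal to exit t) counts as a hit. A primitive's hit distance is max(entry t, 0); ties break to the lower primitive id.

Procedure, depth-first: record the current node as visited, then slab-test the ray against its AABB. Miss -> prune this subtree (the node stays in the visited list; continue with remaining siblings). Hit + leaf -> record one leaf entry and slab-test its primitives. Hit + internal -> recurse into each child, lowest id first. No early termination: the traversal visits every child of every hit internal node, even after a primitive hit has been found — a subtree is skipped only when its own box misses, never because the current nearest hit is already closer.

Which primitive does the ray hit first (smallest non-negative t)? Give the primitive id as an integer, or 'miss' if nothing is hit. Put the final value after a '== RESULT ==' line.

Traverse from the root:
N0 x:[31/3,23] y:[9,49/2] z:[21/2,53/2] -> hit [21/2,23], descend [5, 12]
  N5 x:[31/3,65/3] y:[25/2,49/2] z:[21/2,37/2] -> hit [25/2,37/2], descend [3, 4]
    N3 x:[37/3,49/3] y:[37/2,49/2] z:[11,37/2] -> miss, prune
    N4 x:[31/3,65/3] y:[25/2,16] z:[21/2,35/2] -> hit [25/2,16], descend [7, 15]
      N7 x:[31/3,43/3] y:[27/2,16] z:[27/2,35/2] -> hit [27/2,43/3] leaf, test {P2(miss), P8@t=41/3}
      N15 x:[62/3,65/3] y:[25/2,14] z:[21/2,25/2] -> miss, prune
  N12 x:[14,23] y:[9,41/2] z:[41/2,53/2] -> hit [41/2,41/2], descend [6, 16]
    N6 x:[14,53/3] y:[9,41/2] z:[43/2,53/2] -> miss, prune
    N16 x:[61/3,23] y:[29/2,35/2] z:[41/2,25] -> miss, prune

Visited [0, 5, 3, 4, 7, 15, 12, 6, 16]. Tests: 9 box, 1 leaf. Nearest: P8.

== RESULT ==
8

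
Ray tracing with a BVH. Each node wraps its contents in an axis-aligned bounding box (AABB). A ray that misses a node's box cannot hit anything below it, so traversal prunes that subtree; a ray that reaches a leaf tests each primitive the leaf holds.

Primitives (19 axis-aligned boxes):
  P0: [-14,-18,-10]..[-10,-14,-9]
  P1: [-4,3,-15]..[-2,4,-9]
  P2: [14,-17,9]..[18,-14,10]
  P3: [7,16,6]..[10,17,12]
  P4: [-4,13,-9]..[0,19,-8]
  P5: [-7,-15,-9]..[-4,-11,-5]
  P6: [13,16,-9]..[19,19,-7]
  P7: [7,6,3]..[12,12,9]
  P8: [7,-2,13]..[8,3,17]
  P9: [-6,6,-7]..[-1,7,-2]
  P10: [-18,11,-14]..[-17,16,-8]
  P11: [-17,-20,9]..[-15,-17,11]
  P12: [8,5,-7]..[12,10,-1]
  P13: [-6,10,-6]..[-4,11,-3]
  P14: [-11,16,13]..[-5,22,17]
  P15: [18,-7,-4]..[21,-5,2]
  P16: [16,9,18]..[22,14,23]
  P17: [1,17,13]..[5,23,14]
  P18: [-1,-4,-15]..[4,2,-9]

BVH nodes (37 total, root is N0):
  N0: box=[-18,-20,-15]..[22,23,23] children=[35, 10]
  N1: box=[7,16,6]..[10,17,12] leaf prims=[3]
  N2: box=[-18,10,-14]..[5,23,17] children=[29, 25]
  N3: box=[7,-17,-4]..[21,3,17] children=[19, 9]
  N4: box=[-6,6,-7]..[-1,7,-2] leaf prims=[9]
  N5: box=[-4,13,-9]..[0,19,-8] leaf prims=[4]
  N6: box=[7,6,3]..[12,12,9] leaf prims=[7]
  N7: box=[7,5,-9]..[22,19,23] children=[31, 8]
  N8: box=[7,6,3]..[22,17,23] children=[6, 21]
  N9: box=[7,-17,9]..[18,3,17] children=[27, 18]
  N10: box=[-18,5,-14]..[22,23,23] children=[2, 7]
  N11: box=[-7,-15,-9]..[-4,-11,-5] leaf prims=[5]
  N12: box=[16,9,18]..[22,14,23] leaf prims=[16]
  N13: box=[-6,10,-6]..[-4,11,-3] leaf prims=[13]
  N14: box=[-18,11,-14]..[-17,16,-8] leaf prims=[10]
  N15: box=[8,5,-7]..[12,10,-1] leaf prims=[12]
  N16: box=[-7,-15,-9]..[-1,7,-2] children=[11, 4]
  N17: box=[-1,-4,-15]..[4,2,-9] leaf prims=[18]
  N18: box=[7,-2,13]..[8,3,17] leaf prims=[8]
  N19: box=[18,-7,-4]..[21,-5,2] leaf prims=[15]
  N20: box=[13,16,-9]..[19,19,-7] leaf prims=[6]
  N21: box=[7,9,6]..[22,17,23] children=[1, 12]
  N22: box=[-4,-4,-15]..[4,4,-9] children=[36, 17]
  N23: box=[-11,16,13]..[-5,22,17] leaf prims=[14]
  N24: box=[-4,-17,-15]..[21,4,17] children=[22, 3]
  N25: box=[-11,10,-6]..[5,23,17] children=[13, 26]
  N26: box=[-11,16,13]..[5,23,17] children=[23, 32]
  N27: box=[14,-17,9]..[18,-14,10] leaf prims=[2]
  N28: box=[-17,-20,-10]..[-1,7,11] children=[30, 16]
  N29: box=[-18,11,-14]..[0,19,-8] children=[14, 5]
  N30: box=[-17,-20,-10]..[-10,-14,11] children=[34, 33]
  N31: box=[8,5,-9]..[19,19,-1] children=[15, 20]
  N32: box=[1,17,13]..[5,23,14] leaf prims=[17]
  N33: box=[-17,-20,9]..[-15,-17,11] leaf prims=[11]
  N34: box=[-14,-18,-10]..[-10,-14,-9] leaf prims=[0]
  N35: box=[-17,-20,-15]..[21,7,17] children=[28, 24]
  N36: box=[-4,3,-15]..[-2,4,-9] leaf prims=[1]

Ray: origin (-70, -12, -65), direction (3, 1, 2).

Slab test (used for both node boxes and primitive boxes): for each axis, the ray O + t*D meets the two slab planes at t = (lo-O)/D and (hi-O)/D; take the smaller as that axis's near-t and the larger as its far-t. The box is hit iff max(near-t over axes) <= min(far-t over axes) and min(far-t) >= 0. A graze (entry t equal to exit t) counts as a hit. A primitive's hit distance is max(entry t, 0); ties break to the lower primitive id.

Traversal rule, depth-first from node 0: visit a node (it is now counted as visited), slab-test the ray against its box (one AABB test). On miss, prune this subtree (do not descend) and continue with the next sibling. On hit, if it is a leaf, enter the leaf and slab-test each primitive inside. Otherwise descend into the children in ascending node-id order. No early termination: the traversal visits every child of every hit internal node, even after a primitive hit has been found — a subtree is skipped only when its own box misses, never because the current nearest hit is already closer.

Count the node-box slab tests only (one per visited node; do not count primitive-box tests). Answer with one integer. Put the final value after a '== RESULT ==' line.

Traverse from the root:
N0 x:[52/3,92/3] y:[-8,35] z:[25,44] -> hit [25,92/3], descend [10, 35]
  N10 x:[52/3,92/3] y:[17,35] z:[51/2,44] -> hit [51/2,92/3], descend [2, 7]
    N2 x:[52/3,25] y:[22,35] z:[51/2,41] -> miss, prune
    N7 x:[77/3,92/3] y:[17,31] z:[28,44] -> hit [28,92/3], descend [8, 31]
      N8 x:[77/3,92/3] y:[18,29] z:[34,44] -> miss, prune
      N31 x:[26,89/3] y:[17,31] z:[28,32] -> hit [28,89/3], descend [15, 20]
        N15 x:[26,82/3] y:[17,22] z:[29,32] -> miss, prune
        N20 x:[83/3,89/3] y:[28,31] z:[28,29] -> hit [28,29] leaf, test {P6@t=28}
  N35 x:[53/3,91/3] y:[-8,19] z:[25,41] -> miss, prune

order=[0, 10, 2, 7, 8, 31, 15, 20, 35]  |boxes|=9  |leaves|=1  hit=P6

== RESULT ==
9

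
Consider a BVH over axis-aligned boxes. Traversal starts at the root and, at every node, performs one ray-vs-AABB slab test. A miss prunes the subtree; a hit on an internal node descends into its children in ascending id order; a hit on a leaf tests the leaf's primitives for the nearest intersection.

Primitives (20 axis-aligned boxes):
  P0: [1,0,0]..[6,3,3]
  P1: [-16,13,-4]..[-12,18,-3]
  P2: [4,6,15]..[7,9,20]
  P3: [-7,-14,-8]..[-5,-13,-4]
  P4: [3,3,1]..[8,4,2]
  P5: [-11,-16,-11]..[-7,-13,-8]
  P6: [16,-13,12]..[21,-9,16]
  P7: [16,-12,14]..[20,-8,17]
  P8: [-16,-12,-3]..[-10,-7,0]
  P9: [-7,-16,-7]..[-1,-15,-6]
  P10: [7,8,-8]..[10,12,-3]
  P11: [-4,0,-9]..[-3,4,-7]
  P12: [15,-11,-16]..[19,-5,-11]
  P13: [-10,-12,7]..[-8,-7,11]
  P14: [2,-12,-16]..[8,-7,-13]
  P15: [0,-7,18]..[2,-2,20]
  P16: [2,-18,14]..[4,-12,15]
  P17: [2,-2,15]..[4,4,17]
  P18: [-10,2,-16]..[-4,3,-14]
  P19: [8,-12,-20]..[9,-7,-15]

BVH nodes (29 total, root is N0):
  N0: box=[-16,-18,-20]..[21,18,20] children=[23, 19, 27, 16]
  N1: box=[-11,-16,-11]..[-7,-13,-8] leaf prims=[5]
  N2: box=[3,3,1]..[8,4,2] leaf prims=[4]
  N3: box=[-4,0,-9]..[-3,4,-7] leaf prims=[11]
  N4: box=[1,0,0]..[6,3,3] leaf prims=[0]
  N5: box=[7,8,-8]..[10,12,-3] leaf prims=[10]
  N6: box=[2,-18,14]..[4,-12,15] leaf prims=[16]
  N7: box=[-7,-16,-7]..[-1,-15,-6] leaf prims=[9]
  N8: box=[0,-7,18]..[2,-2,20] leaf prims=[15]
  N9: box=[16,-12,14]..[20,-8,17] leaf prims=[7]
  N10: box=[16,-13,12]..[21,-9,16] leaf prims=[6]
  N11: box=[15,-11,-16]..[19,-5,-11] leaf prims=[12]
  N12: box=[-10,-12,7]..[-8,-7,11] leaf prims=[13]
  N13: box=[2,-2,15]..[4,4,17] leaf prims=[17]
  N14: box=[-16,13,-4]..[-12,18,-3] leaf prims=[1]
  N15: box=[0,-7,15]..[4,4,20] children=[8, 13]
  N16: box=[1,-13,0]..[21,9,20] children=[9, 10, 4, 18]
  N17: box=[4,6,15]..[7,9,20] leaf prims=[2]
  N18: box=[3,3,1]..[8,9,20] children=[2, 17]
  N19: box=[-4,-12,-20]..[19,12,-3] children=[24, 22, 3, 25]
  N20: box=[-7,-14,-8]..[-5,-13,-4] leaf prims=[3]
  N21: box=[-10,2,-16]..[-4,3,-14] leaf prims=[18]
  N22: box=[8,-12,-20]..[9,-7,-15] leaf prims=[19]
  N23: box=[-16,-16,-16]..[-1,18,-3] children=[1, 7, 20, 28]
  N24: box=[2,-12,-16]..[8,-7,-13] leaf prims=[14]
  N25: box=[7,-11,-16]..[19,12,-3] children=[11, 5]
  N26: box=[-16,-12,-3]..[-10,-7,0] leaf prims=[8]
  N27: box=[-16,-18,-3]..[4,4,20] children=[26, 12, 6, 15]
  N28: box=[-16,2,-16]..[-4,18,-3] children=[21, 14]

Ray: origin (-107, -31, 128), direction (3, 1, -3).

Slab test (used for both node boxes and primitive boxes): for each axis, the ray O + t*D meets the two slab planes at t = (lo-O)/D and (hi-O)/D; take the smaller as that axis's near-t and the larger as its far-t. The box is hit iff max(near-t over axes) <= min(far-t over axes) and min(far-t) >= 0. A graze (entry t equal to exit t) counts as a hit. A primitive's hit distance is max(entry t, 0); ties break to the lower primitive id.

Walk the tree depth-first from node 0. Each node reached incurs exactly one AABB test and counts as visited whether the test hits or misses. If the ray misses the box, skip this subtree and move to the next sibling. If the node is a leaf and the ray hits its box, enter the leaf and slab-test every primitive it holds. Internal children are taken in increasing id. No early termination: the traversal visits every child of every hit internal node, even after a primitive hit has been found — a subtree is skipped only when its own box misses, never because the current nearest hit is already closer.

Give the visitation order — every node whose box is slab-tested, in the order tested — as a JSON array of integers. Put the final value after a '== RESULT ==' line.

Walk:
N0 x:[91/3,128/3] y:[13,49] z:[36,148/3] -> hit [36,128/3], descend [16, 19, 23, 27]
  N16 x:[36,128/3] y:[18,40] z:[36,128/3] -> hit [36,40], descend [4, 9, 10, 18]
    N4 x:[36,113/3] y:[31,34] z:[125/3,128/3] -> miss, prune
    N9 x:[41,127/3] y:[19,23] z:[37,38] -> miss, prune
    N10 x:[41,128/3] y:[18,22] z:[112/3,116/3] -> miss, prune
    N18 x:[110/3,115/3] y:[34,40] z:[36,127/3] -> hit [110/3,115/3], descend [2, 17]
      N2 x:[110/3,115/3] y:[34,35] z:[42,127/3] -> miss, prune
      N17 x:[37,38] y:[37,40] z:[36,113/3] -> hit [37,113/3] leaf, test {P2@t=37}
  N19 x:[103/3,42] y:[19,43] z:[131/3,148/3] -> miss, prune
  N23 x:[91/3,106/3] y:[15,49] z:[131/3,48] -> miss, prune
  N27 x:[91/3,37] y:[13,35] z:[36,131/3] -> miss, prune

11 AABB tests over nodes [0, 16, 4, 9, 10, 18, 2, 17, 19, 23, 27]; 1 leaf entered; closest P2.

== RESULT ==
[0, 16, 4, 9, 10, 18, 2, 17, 19, 23, 27]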